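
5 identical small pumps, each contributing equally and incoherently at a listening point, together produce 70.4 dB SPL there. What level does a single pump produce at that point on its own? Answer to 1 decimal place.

63.4 dB SPL

5 equal incoherent sources add 10·log₁₀(5) = 6.99 dB over one source.
L_one = 70.4 − 6.99 = 63.4 dB SPL.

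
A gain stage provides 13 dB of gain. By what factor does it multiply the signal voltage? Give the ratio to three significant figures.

Voltage ratio = 10^(dB/20).
10^(13/20) = 10^(0.6500) = 4.47.

4.47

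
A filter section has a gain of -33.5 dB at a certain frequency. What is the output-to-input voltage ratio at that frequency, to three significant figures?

Voltage ratio = 10^(dB/20).
10^(-33.5/20) = 10^(-1.675) = 0.0211.

0.0211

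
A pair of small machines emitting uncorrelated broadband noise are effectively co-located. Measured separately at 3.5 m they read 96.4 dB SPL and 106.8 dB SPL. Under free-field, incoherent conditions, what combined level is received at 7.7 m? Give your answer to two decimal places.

100.33 dB SPL

Combined at 3.5 m: 10·log₁₀(10^(96.4/10)+10^(106.8/10)) = 107.179 dB SPL.
Then apply −20·log₁₀(7.7/3.5) = -6.848 dB → 100.33 dB SPL.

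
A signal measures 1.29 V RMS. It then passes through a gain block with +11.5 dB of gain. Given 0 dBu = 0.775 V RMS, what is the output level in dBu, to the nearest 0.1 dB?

Input level: 20·log₁₀(1.29/0.775) = 4.43 dBu.
Output: 4.43 + 11.5 = +15.9 dBu.

+15.9 dBu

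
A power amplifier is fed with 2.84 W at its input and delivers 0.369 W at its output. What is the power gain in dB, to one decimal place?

For a power ratio, dB = 10·log₁₀(P₂/P₁).
10·log₁₀(0.369/2.84) = 10·log₁₀(0.1299) = -8.9 dB.

-8.9 dB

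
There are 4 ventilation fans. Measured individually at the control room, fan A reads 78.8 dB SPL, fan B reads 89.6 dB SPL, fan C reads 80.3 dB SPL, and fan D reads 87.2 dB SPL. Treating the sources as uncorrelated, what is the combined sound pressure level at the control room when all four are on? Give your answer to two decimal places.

92.09 dB SPL

Uncorrelated sources add in intensity (power), not in dB.
L_total = 10·log₁₀(10^(78.8/10) + 10^(89.6/10) + 10^(80.3/10) + 10^(87.2/10)) = 10·log₁₀(1620000000) = 92.09 dB SPL.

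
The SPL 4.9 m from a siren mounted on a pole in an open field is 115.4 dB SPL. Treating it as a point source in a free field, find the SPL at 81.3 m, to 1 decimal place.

Free-field point source: level drops by 20·log₁₀ of the distance ratio.
ΔL = −20·log₁₀(81.3/4.9) = -24.40 dB, so L₂ = 115.4 + (-24.40) = 91.0 dB SPL.

91.0 dB SPL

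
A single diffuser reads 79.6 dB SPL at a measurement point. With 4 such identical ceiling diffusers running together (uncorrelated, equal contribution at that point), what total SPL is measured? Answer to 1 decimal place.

4 equal incoherent sources raise the level by 10·log₁₀(4) = 6.02 dB.
L_total = 79.6 + 6.02 = 85.6 dB SPL.

85.6 dB SPL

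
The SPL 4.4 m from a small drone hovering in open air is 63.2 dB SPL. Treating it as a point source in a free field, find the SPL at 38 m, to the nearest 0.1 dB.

Free-field point source: level drops by 20·log₁₀ of the distance ratio.
ΔL = −20·log₁₀(38/4.4) = -18.73 dB, so L₂ = 63.2 + (-18.73) = 44.5 dB SPL.

44.5 dB SPL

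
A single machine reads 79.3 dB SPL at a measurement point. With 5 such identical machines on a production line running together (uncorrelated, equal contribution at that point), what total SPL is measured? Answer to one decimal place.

86.3 dB SPL

5 equal incoherent sources raise the level by 10·log₁₀(5) = 6.99 dB.
L_total = 79.3 + 6.99 = 86.3 dB SPL.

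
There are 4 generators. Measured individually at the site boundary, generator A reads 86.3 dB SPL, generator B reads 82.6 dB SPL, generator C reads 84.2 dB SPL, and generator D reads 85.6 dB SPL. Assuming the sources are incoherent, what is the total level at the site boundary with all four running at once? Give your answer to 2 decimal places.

90.92 dB SPL

Uncorrelated sources add in intensity (power), not in dB.
L_total = 10·log₁₀(10^(86.3/10) + 10^(82.6/10) + 10^(84.2/10) + 10^(85.6/10)) = 10·log₁₀(1235000000) = 90.92 dB SPL.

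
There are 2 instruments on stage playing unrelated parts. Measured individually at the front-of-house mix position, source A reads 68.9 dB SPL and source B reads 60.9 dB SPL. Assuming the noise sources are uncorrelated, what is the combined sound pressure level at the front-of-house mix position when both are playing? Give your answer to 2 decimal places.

69.54 dB SPL

Add the sources as powers (linear), then convert back to dB:
L_total = 10·log₁₀(10^(68.9/10) + 10^(60.9/10)) = 10·log₁₀(8993000) = 69.54 dB SPL.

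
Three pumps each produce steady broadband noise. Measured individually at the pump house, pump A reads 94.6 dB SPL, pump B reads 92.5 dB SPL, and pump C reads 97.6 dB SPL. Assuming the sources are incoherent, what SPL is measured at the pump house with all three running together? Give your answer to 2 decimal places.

100.18 dB SPL

Uncorrelated sources add in intensity (power), not in dB.
L_total = 10·log₁₀(10^(94.6/10) + 10^(92.5/10) + 10^(97.6/10)) = 10·log₁₀(10417000000) = 100.18 dB SPL.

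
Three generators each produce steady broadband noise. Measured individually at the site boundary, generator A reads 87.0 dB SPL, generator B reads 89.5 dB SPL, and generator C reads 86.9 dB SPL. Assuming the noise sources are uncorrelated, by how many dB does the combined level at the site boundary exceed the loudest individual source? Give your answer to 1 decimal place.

Incoherent sources sum as intensities:
L_total = 10·log₁₀(10^(87.0/10) + 10^(89.5/10) + 10^(86.9/10)) = 92.75 dB SPL.
Excess over the loudest (89.5 dB): 92.75 − 89.5 = 3.2 dB.

3.2 dB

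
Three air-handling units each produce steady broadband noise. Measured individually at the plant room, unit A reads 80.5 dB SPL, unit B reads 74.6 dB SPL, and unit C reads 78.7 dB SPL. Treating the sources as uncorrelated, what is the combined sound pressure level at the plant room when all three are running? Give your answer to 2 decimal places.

Incoherent sources sum as intensities:
L_total = 10·log₁₀(10^(80.5/10) + 10^(74.6/10) + 10^(78.7/10)) = 10·log₁₀(215200000) = 83.33 dB SPL.

83.33 dB SPL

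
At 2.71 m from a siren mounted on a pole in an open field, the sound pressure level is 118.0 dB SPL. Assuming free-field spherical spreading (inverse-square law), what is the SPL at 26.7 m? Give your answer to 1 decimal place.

98.1 dB SPL

Free-field point source: level drops by 20·log₁₀ of the distance ratio.
ΔL = −20·log₁₀(26.7/2.71) = -19.87 dB, so L₂ = 118.0 + (-19.87) = 98.1 dB SPL.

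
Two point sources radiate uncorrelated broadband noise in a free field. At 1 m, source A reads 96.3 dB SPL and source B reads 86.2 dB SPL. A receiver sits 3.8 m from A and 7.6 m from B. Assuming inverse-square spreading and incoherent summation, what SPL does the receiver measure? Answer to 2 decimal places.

84.81 dB SPL

At the listener: L_A = 96.3 − 20·log₁₀(3.8) = 84.704 dB; L_B = 86.2 − 20·log₁₀(7.6) = 68.584 dB.
Combined: 10·log₁₀(10^(84.704/10)+10^(68.584/10)) = 84.81 dB SPL.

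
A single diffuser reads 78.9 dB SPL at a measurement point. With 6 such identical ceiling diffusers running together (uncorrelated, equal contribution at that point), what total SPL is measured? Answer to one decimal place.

86.7 dB SPL

6 equal incoherent sources raise the level by 10·log₁₀(6) = 7.78 dB.
L_total = 78.9 + 7.78 = 86.7 dB SPL.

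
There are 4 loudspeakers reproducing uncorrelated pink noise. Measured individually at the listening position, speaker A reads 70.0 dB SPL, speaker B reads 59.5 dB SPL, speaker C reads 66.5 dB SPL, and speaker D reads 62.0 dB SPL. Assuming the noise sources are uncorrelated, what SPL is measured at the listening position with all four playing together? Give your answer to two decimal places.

72.29 dB SPL

Incoherent sources sum as intensities:
L_total = 10·log₁₀(10^(70.0/10) + 10^(59.5/10) + 10^(66.5/10) + 10^(62.0/10)) = 10·log₁₀(16940000) = 72.29 dB SPL.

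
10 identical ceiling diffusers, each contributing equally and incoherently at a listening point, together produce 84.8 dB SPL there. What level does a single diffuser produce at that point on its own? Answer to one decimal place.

74.8 dB SPL

10 equal incoherent sources add 10·log₁₀(10) = 10.00 dB over one source.
L_one = 84.8 − 10.00 = 74.8 dB SPL.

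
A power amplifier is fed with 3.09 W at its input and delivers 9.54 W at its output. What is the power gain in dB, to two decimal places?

For a power ratio, dB = 10·log₁₀(P₂/P₁).
10·log₁₀(9.54/3.09) = 10·log₁₀(3.087) = 4.90 dB.

4.90 dB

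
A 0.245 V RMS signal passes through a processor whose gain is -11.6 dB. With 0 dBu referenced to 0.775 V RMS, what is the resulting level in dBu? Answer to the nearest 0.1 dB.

-21.6 dBu

Input level: 20·log₁₀(0.245/0.775) = -10.00 dBu.
Output: -10.00 − 11.6 = -21.6 dBu.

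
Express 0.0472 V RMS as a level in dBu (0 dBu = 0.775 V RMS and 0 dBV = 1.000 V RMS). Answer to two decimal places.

dBu = 20·log₁₀(V / 0.775 V).
20·log₁₀(0.0472/0.775) = -24.31 dBu.

-24.31 dBu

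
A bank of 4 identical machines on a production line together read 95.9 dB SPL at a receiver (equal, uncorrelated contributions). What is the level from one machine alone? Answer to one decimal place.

4 equal incoherent sources add 10·log₁₀(4) = 6.02 dB over one source.
L_one = 95.9 − 6.02 = 89.9 dB SPL.

89.9 dB SPL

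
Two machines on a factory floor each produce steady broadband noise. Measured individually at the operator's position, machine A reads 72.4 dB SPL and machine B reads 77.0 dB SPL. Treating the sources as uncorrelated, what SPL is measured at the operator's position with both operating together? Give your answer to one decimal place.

78.3 dB SPL

Incoherent sources sum as intensities:
L_total = 10·log₁₀(10^(72.4/10) + 10^(77.0/10)) = 10·log₁₀(67500000) = 78.3 dB SPL.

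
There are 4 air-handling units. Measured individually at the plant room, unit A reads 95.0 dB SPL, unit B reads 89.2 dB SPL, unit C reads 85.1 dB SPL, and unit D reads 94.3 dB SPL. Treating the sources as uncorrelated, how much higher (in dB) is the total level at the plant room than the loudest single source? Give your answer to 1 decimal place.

3.5 dB

Incoherent sources sum as intensities:
L_total = 10·log₁₀(10^(95.0/10) + 10^(89.2/10) + 10^(85.1/10) + 10^(94.3/10)) = 98.46 dB SPL.
Excess over the loudest (95.0 dB): 98.46 − 95.0 = 3.5 dB.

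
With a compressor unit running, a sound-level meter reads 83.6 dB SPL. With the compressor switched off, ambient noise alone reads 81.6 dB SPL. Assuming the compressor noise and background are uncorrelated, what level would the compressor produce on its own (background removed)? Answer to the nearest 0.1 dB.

Background correction is a power subtraction:
L_src = 10·log₁₀(10^(83.6/10) − 10^(81.6/10)) = 10·log₁₀(84540000) = 79.3 dB SPL.

79.3 dB SPL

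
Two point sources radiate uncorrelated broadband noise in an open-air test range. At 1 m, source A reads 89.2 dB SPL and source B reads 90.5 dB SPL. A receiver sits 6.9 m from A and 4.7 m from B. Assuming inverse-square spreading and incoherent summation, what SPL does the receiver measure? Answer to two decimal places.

At the listener: L_A = 89.2 − 20·log₁₀(6.9) = 72.423 dB; L_B = 90.5 − 20·log₁₀(4.7) = 77.058 dB.
Combined: 10·log₁₀(10^(72.423/10)+10^(77.058/10)) = 78.34 dB SPL.

78.34 dB SPL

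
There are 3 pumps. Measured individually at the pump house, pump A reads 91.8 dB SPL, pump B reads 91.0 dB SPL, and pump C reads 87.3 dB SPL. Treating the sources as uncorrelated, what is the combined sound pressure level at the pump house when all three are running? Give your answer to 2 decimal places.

Uncorrelated sources add in intensity (power), not in dB.
L_total = 10·log₁₀(10^(91.8/10) + 10^(91.0/10) + 10^(87.3/10)) = 10·log₁₀(3310000000) = 95.20 dB SPL.

95.20 dB SPL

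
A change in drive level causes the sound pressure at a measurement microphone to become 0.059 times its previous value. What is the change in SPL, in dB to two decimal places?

-24.58 dB

SPL change from a pressure ratio uses the 20·log₁₀ form:
20·log₁₀(0.059) = -24.58 dB.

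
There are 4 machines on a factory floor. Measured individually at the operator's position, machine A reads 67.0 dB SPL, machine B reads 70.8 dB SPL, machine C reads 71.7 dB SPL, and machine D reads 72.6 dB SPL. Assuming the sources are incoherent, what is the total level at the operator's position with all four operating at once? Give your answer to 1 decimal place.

77.0 dB SPL

Add the sources as powers (linear), then convert back to dB:
L_total = 10·log₁₀(10^(67.0/10) + 10^(70.8/10) + 10^(71.7/10) + 10^(72.6/10)) = 10·log₁₀(50020000) = 77.0 dB SPL.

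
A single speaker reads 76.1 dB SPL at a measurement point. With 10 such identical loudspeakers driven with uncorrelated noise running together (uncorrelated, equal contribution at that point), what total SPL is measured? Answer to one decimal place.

86.1 dB SPL

10 equal incoherent sources raise the level by 10·log₁₀(10) = 10.00 dB.
L_total = 76.1 + 10.00 = 86.1 dB SPL.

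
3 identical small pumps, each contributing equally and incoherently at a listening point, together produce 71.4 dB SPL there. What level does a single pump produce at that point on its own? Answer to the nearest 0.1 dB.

3 equal incoherent sources add 10·log₁₀(3) = 4.77 dB over one source.
L_one = 71.4 − 4.77 = 66.6 dB SPL.

66.6 dB SPL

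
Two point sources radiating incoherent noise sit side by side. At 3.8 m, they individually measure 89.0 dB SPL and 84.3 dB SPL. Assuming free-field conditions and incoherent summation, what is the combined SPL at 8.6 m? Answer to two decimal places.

83.17 dB SPL

Combined at 3.8 m: 10·log₁₀(10^(89.0/10)+10^(84.3/10)) = 90.267 dB SPL.
Then apply −20·log₁₀(8.6/3.8) = -7.094 dB → 83.17 dB SPL.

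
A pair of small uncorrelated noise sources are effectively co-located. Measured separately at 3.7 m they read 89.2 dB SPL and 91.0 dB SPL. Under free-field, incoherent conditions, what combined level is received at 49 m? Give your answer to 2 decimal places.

Combined at 3.7 m: 10·log₁₀(10^(89.2/10)+10^(91.0/10)) = 93.203 dB SPL.
Then apply −20·log₁₀(49/3.7) = -22.440 dB → 70.76 dB SPL.

70.76 dB SPL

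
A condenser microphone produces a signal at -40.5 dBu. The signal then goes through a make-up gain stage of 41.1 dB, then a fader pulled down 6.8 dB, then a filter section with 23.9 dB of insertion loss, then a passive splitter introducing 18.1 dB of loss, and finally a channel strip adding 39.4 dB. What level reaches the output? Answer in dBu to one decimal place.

-8.8 dBu

In dB, series stages simply add:
-40.5 + 41.1 − 6.8 − 23.9 − 18.1 + 39.4 = -8.8 dBu.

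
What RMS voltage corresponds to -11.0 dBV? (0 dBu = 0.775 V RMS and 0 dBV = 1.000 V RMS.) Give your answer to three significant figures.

0.282 V

V = 1.000 V × 10^(-11.0/20).
= 1.000 × 0.2818 = 0.282 V.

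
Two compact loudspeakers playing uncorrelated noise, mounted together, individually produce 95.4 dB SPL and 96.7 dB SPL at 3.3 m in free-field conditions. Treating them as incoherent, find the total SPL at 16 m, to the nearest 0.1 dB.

Combined at 3.3 m: 10·log₁₀(10^(95.4/10)+10^(96.7/10)) = 99.11 dB SPL.
Then apply −20·log₁₀(16/3.3) = -13.71 dB → 85.4 dB SPL.

85.4 dB SPL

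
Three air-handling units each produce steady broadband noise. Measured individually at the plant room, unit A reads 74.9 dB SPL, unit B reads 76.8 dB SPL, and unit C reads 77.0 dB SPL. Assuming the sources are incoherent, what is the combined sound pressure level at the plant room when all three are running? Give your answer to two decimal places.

Add the sources as powers (linear), then convert back to dB:
L_total = 10·log₁₀(10^(74.9/10) + 10^(76.8/10) + 10^(77.0/10)) = 10·log₁₀(128900000) = 81.10 dB SPL.

81.10 dB SPL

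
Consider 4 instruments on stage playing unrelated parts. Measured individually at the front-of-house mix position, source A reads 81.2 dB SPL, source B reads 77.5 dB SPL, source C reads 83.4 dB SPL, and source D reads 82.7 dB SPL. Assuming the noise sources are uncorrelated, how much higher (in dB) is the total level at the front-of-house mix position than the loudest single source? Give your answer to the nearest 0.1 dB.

4.3 dB

Add the sources as powers (linear), then convert back to dB:
L_total = 10·log₁₀(10^(81.2/10) + 10^(77.5/10) + 10^(83.4/10) + 10^(82.7/10)) = 87.73 dB SPL.
Excess over the loudest (83.4 dB): 87.73 − 83.4 = 4.3 dB.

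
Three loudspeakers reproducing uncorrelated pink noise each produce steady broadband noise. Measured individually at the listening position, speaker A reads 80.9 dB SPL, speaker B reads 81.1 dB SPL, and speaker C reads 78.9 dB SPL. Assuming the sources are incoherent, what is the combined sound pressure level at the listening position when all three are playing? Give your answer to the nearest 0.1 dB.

Uncorrelated sources add in intensity (power), not in dB.
L_total = 10·log₁₀(10^(80.9/10) + 10^(81.1/10) + 10^(78.9/10)) = 10·log₁₀(329500000) = 85.2 dB SPL.

85.2 dB SPL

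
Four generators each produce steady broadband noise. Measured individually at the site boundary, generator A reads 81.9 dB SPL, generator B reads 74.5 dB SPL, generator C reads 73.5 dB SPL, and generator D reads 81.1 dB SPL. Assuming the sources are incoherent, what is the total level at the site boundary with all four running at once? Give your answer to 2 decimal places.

Uncorrelated sources add in intensity (power), not in dB.
L_total = 10·log₁₀(10^(81.9/10) + 10^(74.5/10) + 10^(73.5/10) + 10^(81.1/10)) = 10·log₁₀(334300000) = 85.24 dB SPL.

85.24 dB SPL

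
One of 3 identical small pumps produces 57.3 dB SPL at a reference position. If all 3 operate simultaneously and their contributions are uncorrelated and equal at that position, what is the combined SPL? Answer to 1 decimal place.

62.1 dB SPL

3 equal incoherent sources raise the level by 10·log₁₀(3) = 4.77 dB.
L_total = 57.3 + 4.77 = 62.1 dB SPL.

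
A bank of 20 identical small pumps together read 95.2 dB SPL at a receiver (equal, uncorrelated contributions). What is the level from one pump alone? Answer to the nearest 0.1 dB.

82.2 dB SPL

20 equal incoherent sources add 10·log₁₀(20) = 13.01 dB over one source.
L_one = 95.2 − 13.01 = 82.2 dB SPL.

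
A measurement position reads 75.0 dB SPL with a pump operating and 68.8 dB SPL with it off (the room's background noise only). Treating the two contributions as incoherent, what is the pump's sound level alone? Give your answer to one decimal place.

73.8 dB SPL

Subtract intensities: L_src = 10·log₁₀(10^(L_total/10) − 10^(L_bg/10)).
L_src = 10·log₁₀(10^(75.0/10) − 10^(68.8/10)) = 10·log₁₀(24040000) = 73.8 dB SPL.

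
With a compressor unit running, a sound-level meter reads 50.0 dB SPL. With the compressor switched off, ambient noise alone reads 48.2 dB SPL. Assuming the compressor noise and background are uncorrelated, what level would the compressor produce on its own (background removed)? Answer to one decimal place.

Subtract intensities: L_src = 10·log₁₀(10^(L_total/10) − 10^(L_bg/10)).
L_src = 10·log₁₀(10^(50.0/10) − 10^(48.2/10)) = 10·log₁₀(33930) = 45.3 dB SPL.

45.3 dB SPL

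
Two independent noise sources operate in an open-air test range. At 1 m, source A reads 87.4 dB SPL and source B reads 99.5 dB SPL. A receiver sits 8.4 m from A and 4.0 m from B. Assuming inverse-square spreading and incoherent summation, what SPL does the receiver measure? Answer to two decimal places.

At the listener: L_A = 87.4 − 20·log₁₀(8.4) = 68.914 dB; L_B = 99.5 − 20·log₁₀(4.0) = 87.459 dB.
Combined: 10·log₁₀(10^(68.914/10)+10^(87.459/10)) = 87.52 dB SPL.

87.52 dB SPL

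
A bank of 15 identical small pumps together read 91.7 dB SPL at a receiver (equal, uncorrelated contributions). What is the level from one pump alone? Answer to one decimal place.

15 equal incoherent sources add 10·log₁₀(15) = 11.76 dB over one source.
L_one = 91.7 − 11.76 = 79.9 dB SPL.

79.9 dB SPL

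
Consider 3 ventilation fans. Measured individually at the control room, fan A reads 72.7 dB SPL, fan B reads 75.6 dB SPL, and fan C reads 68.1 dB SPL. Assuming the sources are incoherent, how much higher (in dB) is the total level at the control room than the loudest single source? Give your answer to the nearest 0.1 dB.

Add the sources as powers (linear), then convert back to dB:
L_total = 10·log₁₀(10^(72.7/10) + 10^(75.6/10) + 10^(68.1/10)) = 77.88 dB SPL.
Excess over the loudest (75.6 dB): 77.88 − 75.6 = 2.3 dB.

2.3 dB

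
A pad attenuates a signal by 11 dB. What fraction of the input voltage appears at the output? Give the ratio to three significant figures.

0.282

Voltage ratio = 10^(dB/20).
10^(-11/20) = 10^(-0.5500) = 0.282.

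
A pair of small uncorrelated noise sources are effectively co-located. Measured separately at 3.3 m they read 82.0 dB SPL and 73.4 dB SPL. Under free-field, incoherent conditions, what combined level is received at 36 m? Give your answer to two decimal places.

61.81 dB SPL

Combined at 3.3 m: 10·log₁₀(10^(82.0/10)+10^(73.4/10)) = 82.562 dB SPL.
Then apply −20·log₁₀(36/3.3) = -20.756 dB → 61.81 dB SPL.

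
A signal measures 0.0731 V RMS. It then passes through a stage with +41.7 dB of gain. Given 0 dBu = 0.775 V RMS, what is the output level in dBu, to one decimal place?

+21.2 dBu

Input level: 20·log₁₀(0.0731/0.775) = -20.51 dBu.
Output: -20.51 + 41.7 = +21.2 dBu.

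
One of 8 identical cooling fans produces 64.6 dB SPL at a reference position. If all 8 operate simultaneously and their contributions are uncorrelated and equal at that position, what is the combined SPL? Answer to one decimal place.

73.6 dB SPL

8 equal incoherent sources raise the level by 10·log₁₀(8) = 9.03 dB.
L_total = 64.6 + 9.03 = 73.6 dB SPL.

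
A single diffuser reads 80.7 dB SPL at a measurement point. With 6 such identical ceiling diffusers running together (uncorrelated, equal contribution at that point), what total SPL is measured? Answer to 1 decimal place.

88.5 dB SPL

6 equal incoherent sources raise the level by 10·log₁₀(6) = 7.78 dB.
L_total = 80.7 + 7.78 = 88.5 dB SPL.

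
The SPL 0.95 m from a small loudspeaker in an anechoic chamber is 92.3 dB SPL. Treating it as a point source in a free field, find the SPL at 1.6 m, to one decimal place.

87.8 dB SPL

Inverse-square spreading gives ΔL = −20·log₁₀(d₂/d₁).
ΔL = −20·log₁₀(1.6/0.95) = -4.53 dB, so L₂ = 92.3 + (-4.53) = 87.8 dB SPL.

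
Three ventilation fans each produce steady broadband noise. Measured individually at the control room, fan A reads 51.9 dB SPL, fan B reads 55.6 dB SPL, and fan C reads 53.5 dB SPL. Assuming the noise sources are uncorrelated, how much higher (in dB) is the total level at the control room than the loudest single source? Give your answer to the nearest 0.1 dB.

Add the sources as powers (linear), then convert back to dB:
L_total = 10·log₁₀(10^(51.9/10) + 10^(55.6/10) + 10^(53.5/10)) = 58.70 dB SPL.
Excess over the loudest (55.6 dB): 58.70 − 55.6 = 3.1 dB.

3.1 dB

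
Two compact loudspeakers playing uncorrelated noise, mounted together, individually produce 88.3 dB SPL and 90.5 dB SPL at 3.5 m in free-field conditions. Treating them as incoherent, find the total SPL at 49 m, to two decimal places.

69.63 dB SPL

Combined at 3.5 m: 10·log₁₀(10^(88.3/10)+10^(90.5/10)) = 92.548 dB SPL.
Then apply −20·log₁₀(49/3.5) = -22.923 dB → 69.63 dB SPL.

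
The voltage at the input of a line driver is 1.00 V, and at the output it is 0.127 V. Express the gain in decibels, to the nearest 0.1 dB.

-17.9 dB

Voltage ratio → dB uses the 20·log₁₀ form:
20·log₁₀(0.127/1.00) = 20·log₁₀(0.1270) = -17.9 dB.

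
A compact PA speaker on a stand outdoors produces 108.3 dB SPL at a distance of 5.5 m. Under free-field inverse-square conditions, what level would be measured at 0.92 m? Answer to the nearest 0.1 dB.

For a point source in a free field, ΔL = −20·log₁₀(d₂/d₁).
ΔL = −20·log₁₀(0.92/5.5) = 15.53 dB, so L₂ = 108.3 + (15.53) = 123.8 dB SPL.

123.8 dB SPL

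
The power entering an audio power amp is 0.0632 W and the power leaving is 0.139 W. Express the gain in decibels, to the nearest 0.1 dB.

Power is a power quantity, so gain = 10·log₁₀(P_out/P_in).
10·log₁₀(0.139/0.0632) = 10·log₁₀(2.199) = 3.4 dB.

3.4 dB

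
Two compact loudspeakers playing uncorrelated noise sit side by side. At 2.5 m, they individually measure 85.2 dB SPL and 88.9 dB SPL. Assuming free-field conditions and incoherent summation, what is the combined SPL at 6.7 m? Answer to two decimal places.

Combined at 2.5 m: 10·log₁₀(10^(85.2/10)+10^(88.9/10)) = 90.443 dB SPL.
Then apply −20·log₁₀(6.7/2.5) = -8.563 dB → 81.88 dB SPL.

81.88 dB SPL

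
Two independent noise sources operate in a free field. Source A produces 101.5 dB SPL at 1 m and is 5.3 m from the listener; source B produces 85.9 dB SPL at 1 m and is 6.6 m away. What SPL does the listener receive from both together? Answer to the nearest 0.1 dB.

87.1 dB SPL

At the listener: L_A = 101.5 − 20·log₁₀(5.3) = 87.01 dB; L_B = 85.9 − 20·log₁₀(6.6) = 69.51 dB.
Combined: 10·log₁₀(10^(87.01/10)+10^(69.51/10)) = 87.1 dB SPL.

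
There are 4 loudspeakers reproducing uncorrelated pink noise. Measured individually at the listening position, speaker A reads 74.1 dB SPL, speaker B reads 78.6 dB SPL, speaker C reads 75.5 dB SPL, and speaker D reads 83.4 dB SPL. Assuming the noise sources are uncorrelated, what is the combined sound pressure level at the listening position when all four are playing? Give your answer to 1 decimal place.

Incoherent sources sum as intensities:
L_total = 10·log₁₀(10^(74.1/10) + 10^(78.6/10) + 10^(75.5/10) + 10^(83.4/10)) = 10·log₁₀(352400000) = 85.5 dB SPL.

85.5 dB SPL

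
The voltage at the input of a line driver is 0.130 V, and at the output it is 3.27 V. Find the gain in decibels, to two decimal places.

Voltage is an amplitude quantity, so gain = 20·log₁₀(V_out/V_in).
20·log₁₀(3.27/0.130) = 20·log₁₀(25.15) = 28.01 dB.

28.01 dB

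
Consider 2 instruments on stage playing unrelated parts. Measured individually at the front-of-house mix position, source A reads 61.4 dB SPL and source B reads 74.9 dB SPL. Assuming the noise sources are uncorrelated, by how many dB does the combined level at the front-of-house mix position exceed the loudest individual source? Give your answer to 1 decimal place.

0.2 dB

Add the sources as powers (linear), then convert back to dB:
L_total = 10·log₁₀(10^(61.4/10) + 10^(74.9/10)) = 75.09 dB SPL.
Excess over the loudest (74.9 dB): 75.09 − 74.9 = 0.2 dB.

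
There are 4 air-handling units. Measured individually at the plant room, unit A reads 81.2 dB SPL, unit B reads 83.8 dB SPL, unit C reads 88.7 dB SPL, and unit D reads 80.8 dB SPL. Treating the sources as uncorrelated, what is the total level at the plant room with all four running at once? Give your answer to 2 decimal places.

90.91 dB SPL

Uncorrelated sources add in intensity (power), not in dB.
L_total = 10·log₁₀(10^(81.2/10) + 10^(83.8/10) + 10^(88.7/10) + 10^(80.8/10)) = 10·log₁₀(1233000000) = 90.91 dB SPL.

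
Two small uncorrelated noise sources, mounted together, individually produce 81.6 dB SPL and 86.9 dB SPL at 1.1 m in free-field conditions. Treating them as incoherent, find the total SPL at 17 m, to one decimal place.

Combined at 1.1 m: 10·log₁₀(10^(81.6/10)+10^(86.9/10)) = 88.02 dB SPL.
Then apply −20·log₁₀(17/1.1) = -23.78 dB → 64.2 dB SPL.

64.2 dB SPL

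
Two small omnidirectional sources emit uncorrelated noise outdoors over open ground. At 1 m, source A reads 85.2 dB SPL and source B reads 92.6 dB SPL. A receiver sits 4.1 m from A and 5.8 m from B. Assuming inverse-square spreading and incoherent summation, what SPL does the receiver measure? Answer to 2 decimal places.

At the listener: L_A = 85.2 − 20·log₁₀(4.1) = 72.944 dB; L_B = 92.6 − 20·log₁₀(5.8) = 77.331 dB.
Combined: 10·log₁₀(10^(72.944/10)+10^(77.331/10)) = 78.68 dB SPL.

78.68 dB SPL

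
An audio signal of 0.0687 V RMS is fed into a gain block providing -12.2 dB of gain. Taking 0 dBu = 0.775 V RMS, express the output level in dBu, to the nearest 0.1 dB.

Input level: 20·log₁₀(0.0687/0.775) = -21.05 dBu.
Output: -21.05 − 12.2 = -33.2 dBu.

-33.2 dBu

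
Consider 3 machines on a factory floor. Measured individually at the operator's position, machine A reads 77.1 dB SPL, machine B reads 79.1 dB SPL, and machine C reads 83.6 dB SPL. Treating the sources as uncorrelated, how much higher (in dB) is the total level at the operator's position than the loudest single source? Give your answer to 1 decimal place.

Add the sources as powers (linear), then convert back to dB:
L_total = 10·log₁₀(10^(77.1/10) + 10^(79.1/10) + 10^(83.6/10)) = 85.58 dB SPL.
Excess over the loudest (83.6 dB): 85.58 − 83.6 = 2.0 dB.

2.0 dB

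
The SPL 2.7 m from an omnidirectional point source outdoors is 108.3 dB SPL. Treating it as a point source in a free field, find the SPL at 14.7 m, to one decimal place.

Inverse-square spreading gives ΔL = −20·log₁₀(d₂/d₁).
ΔL = −20·log₁₀(14.7/2.7) = -14.72 dB, so L₂ = 108.3 + (-14.72) = 93.6 dB SPL.

93.6 dB SPL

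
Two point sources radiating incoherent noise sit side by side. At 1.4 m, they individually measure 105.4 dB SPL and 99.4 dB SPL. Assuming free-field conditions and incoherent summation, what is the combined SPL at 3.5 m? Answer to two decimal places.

Combined at 1.4 m: 10·log₁₀(10^(105.4/10)+10^(99.4/10)) = 106.373 dB SPL.
Then apply −20·log₁₀(3.5/1.4) = -7.959 dB → 98.41 dB SPL.

98.41 dB SPL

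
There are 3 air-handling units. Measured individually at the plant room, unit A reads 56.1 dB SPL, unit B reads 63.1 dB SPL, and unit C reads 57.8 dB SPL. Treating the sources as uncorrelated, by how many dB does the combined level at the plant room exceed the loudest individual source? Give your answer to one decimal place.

Uncorrelated sources add in intensity (power), not in dB.
L_total = 10·log₁₀(10^(56.1/10) + 10^(63.1/10) + 10^(57.8/10)) = 64.85 dB SPL.
Excess over the loudest (63.1 dB): 64.85 − 63.1 = 1.7 dB.

1.7 dB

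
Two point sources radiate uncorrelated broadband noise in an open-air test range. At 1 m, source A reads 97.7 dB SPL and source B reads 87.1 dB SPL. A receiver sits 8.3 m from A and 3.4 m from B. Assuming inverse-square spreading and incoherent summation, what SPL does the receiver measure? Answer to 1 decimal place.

At the listener: L_A = 97.7 − 20·log₁₀(8.3) = 79.32 dB; L_B = 87.1 − 20·log₁₀(3.4) = 76.47 dB.
Combined: 10·log₁₀(10^(79.32/10)+10^(76.47/10)) = 81.1 dB SPL.

81.1 dB SPL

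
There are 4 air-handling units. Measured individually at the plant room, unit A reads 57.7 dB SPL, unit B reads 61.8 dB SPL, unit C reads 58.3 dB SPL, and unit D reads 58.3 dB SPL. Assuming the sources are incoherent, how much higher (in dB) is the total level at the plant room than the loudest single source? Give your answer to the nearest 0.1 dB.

Incoherent sources sum as intensities:
L_total = 10·log₁₀(10^(57.7/10) + 10^(61.8/10) + 10^(58.3/10) + 10^(58.3/10)) = 65.38 dB SPL.
Excess over the loudest (61.8 dB): 65.38 − 61.8 = 3.6 dB.

3.6 dB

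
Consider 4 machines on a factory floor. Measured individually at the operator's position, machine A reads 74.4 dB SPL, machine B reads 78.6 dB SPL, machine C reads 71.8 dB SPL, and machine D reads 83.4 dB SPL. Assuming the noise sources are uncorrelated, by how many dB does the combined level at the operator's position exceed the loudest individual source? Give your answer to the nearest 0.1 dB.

Incoherent sources sum as intensities:
L_total = 10·log₁₀(10^(74.4/10) + 10^(78.6/10) + 10^(71.8/10) + 10^(83.4/10)) = 85.24 dB SPL.
Excess over the loudest (83.4 dB): 85.24 − 83.4 = 1.8 dB.

1.8 dB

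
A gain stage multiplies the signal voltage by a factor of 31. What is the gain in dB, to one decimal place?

For a voltage ratio, dB = 20·log₁₀(V₂/V₁).
20·log₁₀(31) = 29.8 dB.

29.8 dB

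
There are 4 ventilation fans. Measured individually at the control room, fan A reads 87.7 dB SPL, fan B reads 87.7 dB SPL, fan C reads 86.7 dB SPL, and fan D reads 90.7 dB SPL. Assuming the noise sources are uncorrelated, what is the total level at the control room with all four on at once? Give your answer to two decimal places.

Add the sources as powers (linear), then convert back to dB:
L_total = 10·log₁₀(10^(87.7/10) + 10^(87.7/10) + 10^(86.7/10) + 10^(90.7/10)) = 10·log₁₀(2820000000) = 94.50 dB SPL.

94.50 dB SPL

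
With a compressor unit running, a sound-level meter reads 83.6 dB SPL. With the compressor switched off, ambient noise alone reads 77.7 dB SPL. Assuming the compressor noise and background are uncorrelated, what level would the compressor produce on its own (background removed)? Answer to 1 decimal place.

Subtract intensities: L_src = 10·log₁₀(10^(L_total/10) − 10^(L_bg/10)).
L_src = 10·log₁₀(10^(83.6/10) − 10^(77.7/10)) = 10·log₁₀(170200000) = 82.3 dB SPL.

82.3 dB SPL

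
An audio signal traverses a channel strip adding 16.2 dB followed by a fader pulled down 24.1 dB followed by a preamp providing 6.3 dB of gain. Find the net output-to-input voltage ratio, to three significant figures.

Net gain = 16.2 + (−24.1) + 6.3 = -1.6 dB.
Voltage ratio = 10^(-1.6/20) = 0.832.

0.832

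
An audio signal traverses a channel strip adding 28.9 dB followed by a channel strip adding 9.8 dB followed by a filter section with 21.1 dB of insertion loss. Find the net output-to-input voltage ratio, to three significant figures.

7.59

Net gain = 28.9 + 9.8 + (−21.1) = 17.6 dB.
Voltage ratio = 10^(17.6/20) = 7.59.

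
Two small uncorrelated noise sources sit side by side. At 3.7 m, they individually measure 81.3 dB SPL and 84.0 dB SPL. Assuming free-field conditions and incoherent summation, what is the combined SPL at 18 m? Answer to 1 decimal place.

Combined at 3.7 m: 10·log₁₀(10^(81.3/10)+10^(84.0/10)) = 85.87 dB SPL.
Then apply −20·log₁₀(18/3.7) = -13.74 dB → 72.1 dB SPL.

72.1 dB SPL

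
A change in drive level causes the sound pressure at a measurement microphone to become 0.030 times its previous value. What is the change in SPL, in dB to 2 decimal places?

-30.46 dB

Sound pressure is an amplitude quantity: ΔL = 20·log₁₀(p₂/p₁).
20·log₁₀(0.030) = -30.46 dB.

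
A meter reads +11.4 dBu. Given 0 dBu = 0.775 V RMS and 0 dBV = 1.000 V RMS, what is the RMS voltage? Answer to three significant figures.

2.88 V

V = 0.775 V × 10^(+11.4/20).
= 0.775 × 3.715 = 2.88 V.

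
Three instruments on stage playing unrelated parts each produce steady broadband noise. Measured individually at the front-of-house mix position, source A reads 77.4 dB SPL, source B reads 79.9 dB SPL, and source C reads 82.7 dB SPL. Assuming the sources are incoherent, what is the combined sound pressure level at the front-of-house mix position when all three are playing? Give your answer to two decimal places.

Add the sources as powers (linear), then convert back to dB:
L_total = 10·log₁₀(10^(77.4/10) + 10^(79.9/10) + 10^(82.7/10)) = 10·log₁₀(338900000) = 85.30 dB SPL.

85.30 dB SPL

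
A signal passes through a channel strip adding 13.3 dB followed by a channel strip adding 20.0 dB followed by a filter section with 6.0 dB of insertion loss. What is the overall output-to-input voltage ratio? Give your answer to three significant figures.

Net gain = 13.3 + 20.0 + (−6.0) = 27.3 dB.
Voltage ratio = 10^(27.3/20) = 23.2.

23.2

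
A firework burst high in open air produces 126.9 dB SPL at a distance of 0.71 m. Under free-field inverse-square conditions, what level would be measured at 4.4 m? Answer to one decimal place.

Free-field point source: level drops by 20·log₁₀ of the distance ratio.
ΔL = −20·log₁₀(4.4/0.71) = -15.84 dB, so L₂ = 126.9 + (-15.84) = 111.1 dB SPL.

111.1 dB SPL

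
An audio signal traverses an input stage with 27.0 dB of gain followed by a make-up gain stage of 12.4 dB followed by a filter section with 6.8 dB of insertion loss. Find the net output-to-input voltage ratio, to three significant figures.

Net gain = 27.0 + 12.4 + (−6.8) = 32.6 dB.
Voltage ratio = 10^(32.6/20) = 42.7.

42.7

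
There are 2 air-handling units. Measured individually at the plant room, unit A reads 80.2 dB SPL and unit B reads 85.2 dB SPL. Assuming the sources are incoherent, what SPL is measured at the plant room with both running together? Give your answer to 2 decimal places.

86.39 dB SPL

Incoherent sources sum as intensities:
L_total = 10·log₁₀(10^(80.2/10) + 10^(85.2/10)) = 10·log₁₀(435800000) = 86.39 dB SPL.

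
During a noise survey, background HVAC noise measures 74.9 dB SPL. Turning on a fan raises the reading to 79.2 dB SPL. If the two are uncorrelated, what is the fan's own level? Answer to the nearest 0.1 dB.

Background correction is a power subtraction:
L_src = 10·log₁₀(10^(79.2/10) − 10^(74.9/10)) = 10·log₁₀(52270000) = 77.2 dB SPL.

77.2 dB SPL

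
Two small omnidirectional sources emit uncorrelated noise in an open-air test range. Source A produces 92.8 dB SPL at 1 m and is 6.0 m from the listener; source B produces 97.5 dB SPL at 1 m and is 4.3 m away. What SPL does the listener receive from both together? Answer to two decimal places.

85.53 dB SPL

At the listener: L_A = 92.8 − 20·log₁₀(6.0) = 77.237 dB; L_B = 97.5 − 20·log₁₀(4.3) = 84.831 dB.
Combined: 10·log₁₀(10^(77.237/10)+10^(84.831/10)) = 85.53 dB SPL.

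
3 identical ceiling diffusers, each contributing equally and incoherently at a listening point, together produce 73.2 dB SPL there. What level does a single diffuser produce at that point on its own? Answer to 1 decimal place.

68.4 dB SPL

3 equal incoherent sources add 10·log₁₀(3) = 4.77 dB over one source.
L_one = 73.2 − 4.77 = 68.4 dB SPL.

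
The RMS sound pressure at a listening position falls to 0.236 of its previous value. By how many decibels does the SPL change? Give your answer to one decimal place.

Sound pressure is an amplitude quantity: ΔL = 20·log₁₀(p₂/p₁).
20·log₁₀(0.236) = -12.5 dB.

-12.5 dB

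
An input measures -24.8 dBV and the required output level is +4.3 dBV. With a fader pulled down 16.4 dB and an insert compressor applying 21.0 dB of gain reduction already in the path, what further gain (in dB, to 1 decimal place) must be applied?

66.5 dB

The required make-up gain is the shortfall in the dB sum.
G = +4.3 − (-24.8) + 16.4 + 21.0 = 66.5 dB.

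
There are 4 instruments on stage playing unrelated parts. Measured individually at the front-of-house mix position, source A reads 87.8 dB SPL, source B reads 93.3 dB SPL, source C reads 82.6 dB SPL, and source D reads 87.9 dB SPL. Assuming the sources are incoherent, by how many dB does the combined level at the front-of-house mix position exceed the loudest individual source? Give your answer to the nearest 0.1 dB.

Uncorrelated sources add in intensity (power), not in dB.
L_total = 10·log₁₀(10^(87.8/10) + 10^(93.3/10) + 10^(82.6/10) + 10^(87.9/10)) = 95.49 dB SPL.
Excess over the loudest (93.3 dB): 95.49 − 93.3 = 2.2 dB.

2.2 dB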